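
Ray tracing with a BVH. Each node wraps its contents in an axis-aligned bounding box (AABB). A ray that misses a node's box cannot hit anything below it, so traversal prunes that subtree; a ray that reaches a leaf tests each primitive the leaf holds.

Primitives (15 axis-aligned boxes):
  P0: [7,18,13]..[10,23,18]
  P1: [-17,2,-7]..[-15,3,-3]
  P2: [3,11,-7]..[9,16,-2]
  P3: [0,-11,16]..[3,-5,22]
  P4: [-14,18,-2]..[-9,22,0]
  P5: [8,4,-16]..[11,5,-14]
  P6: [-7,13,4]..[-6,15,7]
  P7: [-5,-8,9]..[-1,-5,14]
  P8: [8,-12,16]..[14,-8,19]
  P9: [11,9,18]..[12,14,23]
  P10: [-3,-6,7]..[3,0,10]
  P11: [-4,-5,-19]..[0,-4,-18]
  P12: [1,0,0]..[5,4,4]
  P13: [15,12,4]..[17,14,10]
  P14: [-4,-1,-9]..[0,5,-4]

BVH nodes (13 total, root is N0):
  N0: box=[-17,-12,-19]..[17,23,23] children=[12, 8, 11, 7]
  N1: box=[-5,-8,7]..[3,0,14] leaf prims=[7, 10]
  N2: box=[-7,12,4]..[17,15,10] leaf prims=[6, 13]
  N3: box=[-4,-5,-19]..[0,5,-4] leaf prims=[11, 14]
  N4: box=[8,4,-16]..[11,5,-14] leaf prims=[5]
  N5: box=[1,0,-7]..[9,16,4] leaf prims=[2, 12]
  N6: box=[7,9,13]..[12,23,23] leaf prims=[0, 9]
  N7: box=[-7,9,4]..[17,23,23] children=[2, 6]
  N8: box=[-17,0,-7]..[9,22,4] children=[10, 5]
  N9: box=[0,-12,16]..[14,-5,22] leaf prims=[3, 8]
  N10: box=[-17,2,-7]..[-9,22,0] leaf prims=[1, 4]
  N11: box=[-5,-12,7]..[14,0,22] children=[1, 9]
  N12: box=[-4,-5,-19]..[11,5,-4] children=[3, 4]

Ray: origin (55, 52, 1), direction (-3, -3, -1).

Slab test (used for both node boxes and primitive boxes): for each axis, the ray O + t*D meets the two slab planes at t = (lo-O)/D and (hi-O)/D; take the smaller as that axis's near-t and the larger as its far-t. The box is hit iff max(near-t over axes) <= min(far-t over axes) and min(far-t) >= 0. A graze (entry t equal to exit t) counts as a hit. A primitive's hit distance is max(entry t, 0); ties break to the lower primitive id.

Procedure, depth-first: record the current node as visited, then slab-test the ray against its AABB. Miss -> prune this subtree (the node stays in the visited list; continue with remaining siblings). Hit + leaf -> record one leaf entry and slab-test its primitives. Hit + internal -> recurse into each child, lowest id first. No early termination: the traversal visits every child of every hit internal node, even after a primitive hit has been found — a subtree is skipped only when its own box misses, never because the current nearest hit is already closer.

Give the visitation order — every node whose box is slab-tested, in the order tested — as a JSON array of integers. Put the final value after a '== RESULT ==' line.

Walk:
N0 x:[38/3,24] y:[29/3,64/3] z:[-22,20] -> hit [38/3,20], descend [7, 8, 11, 12]
  N7 x:[38/3,62/3] y:[29/3,43/3] z:[-22,-3] -> miss, prune
  N8 x:[46/3,24] y:[10,52/3] z:[-3,8] -> miss, prune
  N11 x:[41/3,20] y:[52/3,64/3] z:[-21,-6] -> miss, prune
  N12 x:[44/3,59/3] y:[47/3,19] z:[5,20] -> hit [47/3,19], descend [3, 4]
    N3 x:[55/3,59/3] y:[47/3,19] z:[5,20] -> hit [55/3,19] leaf, test {P11@t=19, P14(miss)}
    N4 x:[44/3,47/3] y:[47/3,16] z:[15,17] -> hit [47/3,47/3] leaf, test {P5@t=47/3}

Summary -> nodes [0, 7, 8, 11, 12, 3, 4]; box-tests=7; leaf-entries=2; first=P5

== RESULT ==
[0, 7, 8, 11, 12, 3, 4]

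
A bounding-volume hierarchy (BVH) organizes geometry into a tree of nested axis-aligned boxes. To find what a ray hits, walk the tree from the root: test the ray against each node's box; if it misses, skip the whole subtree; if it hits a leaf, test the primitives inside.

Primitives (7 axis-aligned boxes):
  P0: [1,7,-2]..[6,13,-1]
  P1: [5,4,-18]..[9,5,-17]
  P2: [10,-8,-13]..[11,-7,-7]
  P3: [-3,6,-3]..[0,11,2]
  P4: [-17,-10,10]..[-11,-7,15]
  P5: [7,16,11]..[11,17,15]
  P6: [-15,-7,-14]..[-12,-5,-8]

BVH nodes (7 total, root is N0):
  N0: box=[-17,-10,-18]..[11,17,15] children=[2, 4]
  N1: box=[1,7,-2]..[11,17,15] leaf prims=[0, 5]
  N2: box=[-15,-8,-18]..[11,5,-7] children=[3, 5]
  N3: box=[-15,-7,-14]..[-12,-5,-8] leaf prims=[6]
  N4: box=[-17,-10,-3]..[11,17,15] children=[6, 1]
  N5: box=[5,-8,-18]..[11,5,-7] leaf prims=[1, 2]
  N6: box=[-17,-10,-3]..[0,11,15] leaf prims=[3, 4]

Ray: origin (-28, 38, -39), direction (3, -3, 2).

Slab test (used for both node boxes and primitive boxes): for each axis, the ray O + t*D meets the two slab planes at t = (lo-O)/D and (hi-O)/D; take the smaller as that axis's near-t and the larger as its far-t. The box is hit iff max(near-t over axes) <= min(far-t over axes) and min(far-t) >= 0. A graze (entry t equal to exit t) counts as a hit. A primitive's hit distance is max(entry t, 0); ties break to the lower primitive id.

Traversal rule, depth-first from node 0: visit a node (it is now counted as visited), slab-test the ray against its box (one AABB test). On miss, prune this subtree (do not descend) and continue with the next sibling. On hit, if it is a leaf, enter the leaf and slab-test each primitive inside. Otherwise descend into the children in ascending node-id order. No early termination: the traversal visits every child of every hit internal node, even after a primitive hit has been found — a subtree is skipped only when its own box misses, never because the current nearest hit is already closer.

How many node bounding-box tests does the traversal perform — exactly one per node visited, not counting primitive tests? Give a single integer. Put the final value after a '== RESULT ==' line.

Walk:
N0 x:[11/3,13] y:[7,16] z:[21/2,27] -> hit [21/2,13], descend [2, 4]
  N2 x:[13/3,13] y:[11,46/3] z:[21/2,16] -> hit [11,13], descend [3, 5]
    N3 x:[13/3,16/3] y:[43/3,15] z:[25/2,31/2] -> miss, prune
    N5 x:[11,13] y:[11,46/3] z:[21/2,16] -> hit [11,13] leaf, test {P1@t=11, P2(miss)}
  N4 x:[11/3,13] y:[7,16] z:[18,27] -> miss, prune

Summary -> nodes [0, 2, 3, 5, 4]; box-tests=5; leaf-entries=1; first=P1

== RESULT ==
5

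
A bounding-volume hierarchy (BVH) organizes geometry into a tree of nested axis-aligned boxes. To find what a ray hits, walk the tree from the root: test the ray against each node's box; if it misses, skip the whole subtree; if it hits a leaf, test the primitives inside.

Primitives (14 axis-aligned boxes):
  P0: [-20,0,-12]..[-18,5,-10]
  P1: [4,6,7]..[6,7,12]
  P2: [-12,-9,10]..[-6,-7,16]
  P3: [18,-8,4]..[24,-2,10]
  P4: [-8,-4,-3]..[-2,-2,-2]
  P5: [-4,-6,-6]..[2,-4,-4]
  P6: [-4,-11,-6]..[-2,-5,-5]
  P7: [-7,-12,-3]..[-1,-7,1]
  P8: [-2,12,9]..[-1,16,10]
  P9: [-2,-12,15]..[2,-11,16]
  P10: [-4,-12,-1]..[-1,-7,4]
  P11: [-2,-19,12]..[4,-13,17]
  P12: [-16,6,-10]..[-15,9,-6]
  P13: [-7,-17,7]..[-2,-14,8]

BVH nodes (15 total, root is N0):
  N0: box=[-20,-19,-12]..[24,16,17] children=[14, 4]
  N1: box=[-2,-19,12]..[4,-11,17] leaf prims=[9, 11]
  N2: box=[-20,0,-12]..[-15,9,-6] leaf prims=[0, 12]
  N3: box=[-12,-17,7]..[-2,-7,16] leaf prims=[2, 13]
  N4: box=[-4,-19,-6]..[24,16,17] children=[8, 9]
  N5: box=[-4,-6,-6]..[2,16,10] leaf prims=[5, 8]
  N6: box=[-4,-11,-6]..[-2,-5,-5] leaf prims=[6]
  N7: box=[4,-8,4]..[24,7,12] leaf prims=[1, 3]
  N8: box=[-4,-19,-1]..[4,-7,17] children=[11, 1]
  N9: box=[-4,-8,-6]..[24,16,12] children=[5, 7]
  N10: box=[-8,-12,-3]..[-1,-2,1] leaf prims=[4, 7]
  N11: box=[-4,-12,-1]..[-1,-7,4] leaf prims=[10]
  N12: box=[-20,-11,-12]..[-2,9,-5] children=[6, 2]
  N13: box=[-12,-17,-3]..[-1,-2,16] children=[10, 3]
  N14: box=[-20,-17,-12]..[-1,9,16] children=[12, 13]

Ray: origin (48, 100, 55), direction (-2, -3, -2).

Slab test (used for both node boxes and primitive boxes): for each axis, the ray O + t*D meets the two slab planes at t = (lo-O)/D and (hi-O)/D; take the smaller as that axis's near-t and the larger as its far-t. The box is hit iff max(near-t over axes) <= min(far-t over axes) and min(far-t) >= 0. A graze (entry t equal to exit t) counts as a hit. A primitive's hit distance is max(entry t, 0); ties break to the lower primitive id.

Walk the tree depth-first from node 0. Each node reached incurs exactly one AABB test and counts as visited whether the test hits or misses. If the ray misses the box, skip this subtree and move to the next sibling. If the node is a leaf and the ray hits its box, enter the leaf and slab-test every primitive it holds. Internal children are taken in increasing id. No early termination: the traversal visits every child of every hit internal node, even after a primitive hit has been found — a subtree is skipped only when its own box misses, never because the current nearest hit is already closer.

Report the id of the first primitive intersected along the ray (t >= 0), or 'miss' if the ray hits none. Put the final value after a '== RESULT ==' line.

Walk:
N0 x:[12,34] y:[28,119/3] z:[19,67/2] -> hit [28,67/2], descend [4, 14]
  N4 x:[12,26] y:[28,119/3] z:[19,61/2] -> miss, prune
  N14 x:[49/2,34] y:[91/3,39] z:[39/2,67/2] -> hit [91/3,67/2], descend [12, 13]
    N12 x:[25,34] y:[91/3,37] z:[30,67/2] -> hit [91/3,67/2], descend [2, 6]
      N2 x:[63/2,34] y:[91/3,100/3] z:[61/2,67/2] -> hit [63/2,100/3] leaf, test {P0@t=33, P12(miss)}
      N6 x:[25,26] y:[35,37] z:[30,61/2] -> miss, prune
    N13 x:[49/2,30] y:[34,39] z:[39/2,29] -> miss, prune

7 AABB tests over nodes [0, 4, 14, 12, 2, 6, 13]; 1 leaf entered; closest P0.

== RESULT ==
0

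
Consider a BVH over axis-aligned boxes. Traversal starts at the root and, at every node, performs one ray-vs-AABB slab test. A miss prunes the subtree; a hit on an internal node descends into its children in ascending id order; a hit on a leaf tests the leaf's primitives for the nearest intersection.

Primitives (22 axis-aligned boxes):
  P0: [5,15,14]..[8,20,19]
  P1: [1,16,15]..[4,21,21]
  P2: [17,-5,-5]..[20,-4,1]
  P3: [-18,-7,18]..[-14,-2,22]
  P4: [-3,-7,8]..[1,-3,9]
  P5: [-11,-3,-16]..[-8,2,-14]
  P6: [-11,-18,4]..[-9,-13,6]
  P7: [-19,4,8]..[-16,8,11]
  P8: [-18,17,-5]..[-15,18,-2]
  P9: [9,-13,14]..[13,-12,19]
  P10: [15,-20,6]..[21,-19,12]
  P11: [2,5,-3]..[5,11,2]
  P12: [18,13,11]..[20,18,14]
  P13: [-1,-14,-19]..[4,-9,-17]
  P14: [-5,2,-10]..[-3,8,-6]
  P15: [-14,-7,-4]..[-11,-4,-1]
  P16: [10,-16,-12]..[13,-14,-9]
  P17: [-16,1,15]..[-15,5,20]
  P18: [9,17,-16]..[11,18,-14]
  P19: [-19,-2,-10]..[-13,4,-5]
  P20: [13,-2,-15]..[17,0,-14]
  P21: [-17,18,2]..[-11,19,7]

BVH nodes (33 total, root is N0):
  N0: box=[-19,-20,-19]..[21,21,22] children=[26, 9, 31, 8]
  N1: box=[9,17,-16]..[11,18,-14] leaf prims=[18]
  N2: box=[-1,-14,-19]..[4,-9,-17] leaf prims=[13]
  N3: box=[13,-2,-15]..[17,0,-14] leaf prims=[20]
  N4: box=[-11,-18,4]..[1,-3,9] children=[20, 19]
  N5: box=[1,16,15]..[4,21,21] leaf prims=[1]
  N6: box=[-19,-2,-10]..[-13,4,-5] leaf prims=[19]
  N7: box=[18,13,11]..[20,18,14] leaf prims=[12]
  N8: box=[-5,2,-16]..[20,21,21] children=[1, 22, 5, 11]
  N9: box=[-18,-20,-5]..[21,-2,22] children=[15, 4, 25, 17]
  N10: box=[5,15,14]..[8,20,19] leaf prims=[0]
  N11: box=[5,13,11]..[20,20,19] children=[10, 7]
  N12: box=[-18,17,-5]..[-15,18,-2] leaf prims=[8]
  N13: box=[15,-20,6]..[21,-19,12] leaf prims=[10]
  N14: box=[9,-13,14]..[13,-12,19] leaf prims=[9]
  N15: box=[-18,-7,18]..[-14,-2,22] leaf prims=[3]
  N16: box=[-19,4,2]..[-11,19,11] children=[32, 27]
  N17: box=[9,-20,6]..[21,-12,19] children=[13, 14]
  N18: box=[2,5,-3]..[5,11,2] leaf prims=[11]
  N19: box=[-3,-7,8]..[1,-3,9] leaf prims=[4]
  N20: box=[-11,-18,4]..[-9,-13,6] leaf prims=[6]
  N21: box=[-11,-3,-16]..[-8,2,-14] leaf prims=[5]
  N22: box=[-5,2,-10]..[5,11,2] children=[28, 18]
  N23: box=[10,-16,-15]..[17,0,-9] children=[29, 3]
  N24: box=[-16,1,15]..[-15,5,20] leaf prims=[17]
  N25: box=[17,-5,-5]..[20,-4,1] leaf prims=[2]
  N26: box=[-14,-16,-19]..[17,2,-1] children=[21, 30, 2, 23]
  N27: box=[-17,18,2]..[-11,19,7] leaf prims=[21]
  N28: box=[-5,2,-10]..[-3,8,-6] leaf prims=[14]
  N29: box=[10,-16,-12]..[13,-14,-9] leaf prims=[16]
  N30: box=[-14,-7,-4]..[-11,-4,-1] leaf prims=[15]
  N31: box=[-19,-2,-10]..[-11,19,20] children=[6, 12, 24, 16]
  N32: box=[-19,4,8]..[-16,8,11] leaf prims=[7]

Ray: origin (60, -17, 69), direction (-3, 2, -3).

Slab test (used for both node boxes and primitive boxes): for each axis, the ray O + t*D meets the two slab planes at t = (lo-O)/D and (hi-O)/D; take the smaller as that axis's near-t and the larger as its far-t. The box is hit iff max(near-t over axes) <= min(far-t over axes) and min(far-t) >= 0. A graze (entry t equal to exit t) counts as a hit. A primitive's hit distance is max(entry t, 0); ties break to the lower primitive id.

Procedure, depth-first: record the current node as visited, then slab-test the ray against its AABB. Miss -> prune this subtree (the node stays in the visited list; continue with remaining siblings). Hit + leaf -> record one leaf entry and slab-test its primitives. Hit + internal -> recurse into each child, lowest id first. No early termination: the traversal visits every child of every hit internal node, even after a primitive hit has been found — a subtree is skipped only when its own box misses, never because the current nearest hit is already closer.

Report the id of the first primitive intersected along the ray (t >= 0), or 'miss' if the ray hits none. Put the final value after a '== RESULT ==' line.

Walk:
N0 x:[13,79/3] y:[-3/2,19] z:[47/3,88/3] -> hit [47/3,19], descend [8, 9, 26, 31]
  N8 x:[40/3,65/3] y:[19/2,19] z:[16,85/3] -> hit [16,19], descend [1, 5, 11, 22]
    N1 x:[49/3,17] y:[17,35/2] z:[83/3,85/3] -> miss, prune
    N5 x:[56/3,59/3] y:[33/2,19] z:[16,18] -> miss, prune
    N11 x:[40/3,55/3] y:[15,37/2] z:[50/3,58/3] -> hit [50/3,55/3], descend [7, 10]
      N7 x:[40/3,14] y:[15,35/2] z:[55/3,58/3] -> miss, prune
      N10 x:[52/3,55/3] y:[16,37/2] z:[50/3,55/3] -> hit [52/3,55/3] leaf, test {P0@t=52/3}
    N22 x:[55/3,65/3] y:[19/2,14] z:[67/3,79/3] -> miss, prune
  N9 x:[13,26] y:[-3/2,15/2] z:[47/3,74/3] -> miss, prune
  N26 x:[43/3,74/3] y:[1/2,19/2] z:[70/3,88/3] -> miss, prune
  N31 x:[71/3,79/3] y:[15/2,18] z:[49/3,79/3] -> miss, prune

Summary -> nodes [0, 8, 1, 5, 11, 7, 10, 22, 9, 26, 31]; box-tests=11; leaf-entries=1; first=P0

== RESULT ==
0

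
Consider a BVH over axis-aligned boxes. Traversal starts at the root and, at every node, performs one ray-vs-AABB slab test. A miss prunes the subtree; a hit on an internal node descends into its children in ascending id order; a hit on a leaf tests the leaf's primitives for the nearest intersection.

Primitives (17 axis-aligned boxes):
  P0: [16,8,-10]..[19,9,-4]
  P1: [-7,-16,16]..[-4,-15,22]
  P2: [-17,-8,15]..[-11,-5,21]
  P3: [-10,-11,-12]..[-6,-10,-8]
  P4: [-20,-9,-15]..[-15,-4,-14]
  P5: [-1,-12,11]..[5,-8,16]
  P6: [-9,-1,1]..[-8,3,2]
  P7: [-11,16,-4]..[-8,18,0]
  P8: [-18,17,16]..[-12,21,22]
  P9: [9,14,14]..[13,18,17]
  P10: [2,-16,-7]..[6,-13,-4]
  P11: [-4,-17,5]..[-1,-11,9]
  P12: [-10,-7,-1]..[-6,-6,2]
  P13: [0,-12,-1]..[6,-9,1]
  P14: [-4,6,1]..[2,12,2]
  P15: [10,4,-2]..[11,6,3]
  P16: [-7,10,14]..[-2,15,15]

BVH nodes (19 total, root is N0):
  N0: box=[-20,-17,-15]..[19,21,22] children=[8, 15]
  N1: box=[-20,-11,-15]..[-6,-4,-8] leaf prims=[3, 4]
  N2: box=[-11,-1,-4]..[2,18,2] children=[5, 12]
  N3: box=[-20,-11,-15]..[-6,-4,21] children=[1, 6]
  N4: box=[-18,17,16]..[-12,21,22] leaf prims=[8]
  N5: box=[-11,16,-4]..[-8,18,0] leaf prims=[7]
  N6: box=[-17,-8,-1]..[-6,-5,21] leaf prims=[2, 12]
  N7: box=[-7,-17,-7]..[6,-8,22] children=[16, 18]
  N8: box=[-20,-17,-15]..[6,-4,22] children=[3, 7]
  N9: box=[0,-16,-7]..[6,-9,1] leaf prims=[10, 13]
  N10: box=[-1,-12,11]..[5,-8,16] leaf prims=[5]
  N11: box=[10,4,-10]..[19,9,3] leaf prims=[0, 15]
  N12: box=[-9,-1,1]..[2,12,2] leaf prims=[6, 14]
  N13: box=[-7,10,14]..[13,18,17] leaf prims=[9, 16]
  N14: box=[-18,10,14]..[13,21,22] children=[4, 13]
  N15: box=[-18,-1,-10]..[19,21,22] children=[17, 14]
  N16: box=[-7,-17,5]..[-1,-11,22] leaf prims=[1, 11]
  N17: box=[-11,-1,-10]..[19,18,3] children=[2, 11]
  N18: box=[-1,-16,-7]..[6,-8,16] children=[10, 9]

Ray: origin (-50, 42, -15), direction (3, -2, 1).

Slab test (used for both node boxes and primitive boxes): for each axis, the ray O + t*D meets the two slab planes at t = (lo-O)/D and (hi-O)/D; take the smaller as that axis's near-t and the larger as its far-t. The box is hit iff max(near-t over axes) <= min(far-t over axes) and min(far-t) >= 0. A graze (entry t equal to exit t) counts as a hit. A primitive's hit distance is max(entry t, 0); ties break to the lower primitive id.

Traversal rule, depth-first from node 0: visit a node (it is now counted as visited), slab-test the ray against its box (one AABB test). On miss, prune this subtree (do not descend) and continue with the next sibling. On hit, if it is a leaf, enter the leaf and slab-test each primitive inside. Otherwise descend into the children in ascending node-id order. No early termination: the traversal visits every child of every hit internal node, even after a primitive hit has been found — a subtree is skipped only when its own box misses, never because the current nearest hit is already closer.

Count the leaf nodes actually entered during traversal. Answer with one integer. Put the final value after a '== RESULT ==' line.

Traverse from the root:
N0 x:[10,23] y:[21/2,59/2] z:[0,37] -> hit [21/2,23], descend [8, 15]
  N8 x:[10,56/3] y:[23,59/2] z:[0,37] -> miss, prune
  N15 x:[32/3,23] y:[21/2,43/2] z:[5,37] -> hit [32/3,43/2], descend [14, 17]
    N14 x:[32/3,21] y:[21/2,16] z:[29,37] -> miss, prune
    N17 x:[13,23] y:[12,43/2] z:[5,18] -> hit [13,18], descend [2, 11]
      N2 x:[13,52/3] y:[12,43/2] z:[11,17] -> hit [13,17], descend [5, 12]
        N5 x:[13,14] y:[12,13] z:[11,15] -> hit [13,13] leaf, test {P7@t=13}
        N12 x:[41/3,52/3] y:[15,43/2] z:[16,17] -> hit [16,17] leaf, test {P6(miss), P14@t=16}
      N11 x:[20,23] y:[33/2,19] z:[5,18] -> miss, prune

order=[0, 8, 15, 14, 17, 2, 5, 12, 11]  |boxes|=9  |leaves|=2  hit=P7

== RESULT ==
2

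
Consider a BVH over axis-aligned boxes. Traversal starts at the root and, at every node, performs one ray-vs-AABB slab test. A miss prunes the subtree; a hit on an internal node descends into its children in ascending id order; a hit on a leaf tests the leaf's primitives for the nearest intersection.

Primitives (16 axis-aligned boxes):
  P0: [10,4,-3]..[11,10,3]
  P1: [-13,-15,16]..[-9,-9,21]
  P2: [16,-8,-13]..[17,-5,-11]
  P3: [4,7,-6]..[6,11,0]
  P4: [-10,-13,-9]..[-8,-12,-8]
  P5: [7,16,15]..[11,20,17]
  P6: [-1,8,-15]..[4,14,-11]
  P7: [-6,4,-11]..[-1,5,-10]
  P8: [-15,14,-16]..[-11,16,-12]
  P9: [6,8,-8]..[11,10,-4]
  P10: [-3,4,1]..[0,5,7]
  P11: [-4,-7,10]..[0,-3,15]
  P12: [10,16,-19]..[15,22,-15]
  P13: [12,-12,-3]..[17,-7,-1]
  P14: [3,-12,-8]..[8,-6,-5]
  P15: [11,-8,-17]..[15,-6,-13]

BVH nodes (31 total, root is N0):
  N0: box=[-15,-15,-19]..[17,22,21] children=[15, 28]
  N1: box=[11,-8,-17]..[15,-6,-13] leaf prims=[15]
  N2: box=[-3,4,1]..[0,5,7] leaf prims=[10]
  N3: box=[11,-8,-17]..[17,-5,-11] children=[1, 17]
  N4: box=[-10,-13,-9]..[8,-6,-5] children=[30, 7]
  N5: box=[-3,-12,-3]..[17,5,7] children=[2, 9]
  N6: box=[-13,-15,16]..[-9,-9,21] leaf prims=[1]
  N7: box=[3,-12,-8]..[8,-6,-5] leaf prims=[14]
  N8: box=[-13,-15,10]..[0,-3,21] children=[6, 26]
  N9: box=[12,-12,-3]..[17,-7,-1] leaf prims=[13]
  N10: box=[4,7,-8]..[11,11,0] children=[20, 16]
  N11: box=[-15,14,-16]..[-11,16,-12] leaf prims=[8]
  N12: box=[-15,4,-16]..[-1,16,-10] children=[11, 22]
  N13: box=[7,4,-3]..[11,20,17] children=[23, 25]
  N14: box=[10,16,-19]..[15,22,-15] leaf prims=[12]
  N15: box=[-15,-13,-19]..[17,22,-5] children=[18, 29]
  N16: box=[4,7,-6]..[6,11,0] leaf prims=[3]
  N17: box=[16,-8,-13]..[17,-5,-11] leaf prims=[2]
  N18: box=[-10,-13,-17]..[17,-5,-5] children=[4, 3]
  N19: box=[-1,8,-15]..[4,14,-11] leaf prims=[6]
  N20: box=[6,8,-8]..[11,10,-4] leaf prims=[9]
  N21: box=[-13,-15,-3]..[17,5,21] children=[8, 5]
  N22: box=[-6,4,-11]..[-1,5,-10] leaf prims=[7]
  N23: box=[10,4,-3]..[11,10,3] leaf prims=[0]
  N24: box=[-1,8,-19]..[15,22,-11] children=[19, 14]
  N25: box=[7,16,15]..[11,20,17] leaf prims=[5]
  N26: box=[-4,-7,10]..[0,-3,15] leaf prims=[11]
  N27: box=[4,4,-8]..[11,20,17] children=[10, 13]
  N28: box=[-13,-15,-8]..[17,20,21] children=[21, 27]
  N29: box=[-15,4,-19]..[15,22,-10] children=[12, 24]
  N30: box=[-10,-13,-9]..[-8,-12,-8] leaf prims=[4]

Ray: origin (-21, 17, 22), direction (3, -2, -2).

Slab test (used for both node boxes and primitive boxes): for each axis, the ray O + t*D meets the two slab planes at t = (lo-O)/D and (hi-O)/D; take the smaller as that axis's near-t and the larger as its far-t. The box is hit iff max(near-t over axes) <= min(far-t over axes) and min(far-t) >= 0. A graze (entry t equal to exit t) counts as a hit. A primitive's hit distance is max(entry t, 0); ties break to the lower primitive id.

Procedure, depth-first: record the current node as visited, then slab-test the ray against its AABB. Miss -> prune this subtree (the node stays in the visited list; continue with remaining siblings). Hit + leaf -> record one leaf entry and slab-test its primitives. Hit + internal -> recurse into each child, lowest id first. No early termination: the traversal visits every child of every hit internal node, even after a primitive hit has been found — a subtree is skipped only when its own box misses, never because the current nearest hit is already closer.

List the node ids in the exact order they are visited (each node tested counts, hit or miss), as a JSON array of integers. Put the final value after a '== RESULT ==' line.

Walk:
N0 x:[2,38/3] y:[-5/2,16] z:[1/2,41/2] -> hit [2,38/3], descend [15, 28]
  N15 x:[2,38/3] y:[-5/2,15] z:[27/2,41/2] -> miss, prune
  N28 x:[8/3,38/3] y:[-3/2,16] z:[1/2,15] -> hit [8/3,38/3], descend [21, 27]
    N21 x:[8/3,38/3] y:[6,16] z:[1/2,25/2] -> hit [6,25/2], descend [5, 8]
      N5 x:[6,38/3] y:[6,29/2] z:[15/2,25/2] -> hit [15/2,25/2], descend [2, 9]
        N2 x:[6,7] y:[6,13/2] z:[15/2,21/2] -> miss, prune
        N9 x:[11,38/3] y:[12,29/2] z:[23/2,25/2] -> hit [12,25/2] leaf, test {P13@t=12}
      N8 x:[8/3,7] y:[10,16] z:[1/2,6] -> miss, prune
    N27 x:[25/3,32/3] y:[-3/2,13/2] z:[5/2,15] -> miss, prune

Visited [0, 15, 28, 21, 5, 2, 9, 8, 27]. Tests: 9 box, 1 leaf. Nearest: P13.

== RESULT ==
[0, 15, 28, 21, 5, 2, 9, 8, 27]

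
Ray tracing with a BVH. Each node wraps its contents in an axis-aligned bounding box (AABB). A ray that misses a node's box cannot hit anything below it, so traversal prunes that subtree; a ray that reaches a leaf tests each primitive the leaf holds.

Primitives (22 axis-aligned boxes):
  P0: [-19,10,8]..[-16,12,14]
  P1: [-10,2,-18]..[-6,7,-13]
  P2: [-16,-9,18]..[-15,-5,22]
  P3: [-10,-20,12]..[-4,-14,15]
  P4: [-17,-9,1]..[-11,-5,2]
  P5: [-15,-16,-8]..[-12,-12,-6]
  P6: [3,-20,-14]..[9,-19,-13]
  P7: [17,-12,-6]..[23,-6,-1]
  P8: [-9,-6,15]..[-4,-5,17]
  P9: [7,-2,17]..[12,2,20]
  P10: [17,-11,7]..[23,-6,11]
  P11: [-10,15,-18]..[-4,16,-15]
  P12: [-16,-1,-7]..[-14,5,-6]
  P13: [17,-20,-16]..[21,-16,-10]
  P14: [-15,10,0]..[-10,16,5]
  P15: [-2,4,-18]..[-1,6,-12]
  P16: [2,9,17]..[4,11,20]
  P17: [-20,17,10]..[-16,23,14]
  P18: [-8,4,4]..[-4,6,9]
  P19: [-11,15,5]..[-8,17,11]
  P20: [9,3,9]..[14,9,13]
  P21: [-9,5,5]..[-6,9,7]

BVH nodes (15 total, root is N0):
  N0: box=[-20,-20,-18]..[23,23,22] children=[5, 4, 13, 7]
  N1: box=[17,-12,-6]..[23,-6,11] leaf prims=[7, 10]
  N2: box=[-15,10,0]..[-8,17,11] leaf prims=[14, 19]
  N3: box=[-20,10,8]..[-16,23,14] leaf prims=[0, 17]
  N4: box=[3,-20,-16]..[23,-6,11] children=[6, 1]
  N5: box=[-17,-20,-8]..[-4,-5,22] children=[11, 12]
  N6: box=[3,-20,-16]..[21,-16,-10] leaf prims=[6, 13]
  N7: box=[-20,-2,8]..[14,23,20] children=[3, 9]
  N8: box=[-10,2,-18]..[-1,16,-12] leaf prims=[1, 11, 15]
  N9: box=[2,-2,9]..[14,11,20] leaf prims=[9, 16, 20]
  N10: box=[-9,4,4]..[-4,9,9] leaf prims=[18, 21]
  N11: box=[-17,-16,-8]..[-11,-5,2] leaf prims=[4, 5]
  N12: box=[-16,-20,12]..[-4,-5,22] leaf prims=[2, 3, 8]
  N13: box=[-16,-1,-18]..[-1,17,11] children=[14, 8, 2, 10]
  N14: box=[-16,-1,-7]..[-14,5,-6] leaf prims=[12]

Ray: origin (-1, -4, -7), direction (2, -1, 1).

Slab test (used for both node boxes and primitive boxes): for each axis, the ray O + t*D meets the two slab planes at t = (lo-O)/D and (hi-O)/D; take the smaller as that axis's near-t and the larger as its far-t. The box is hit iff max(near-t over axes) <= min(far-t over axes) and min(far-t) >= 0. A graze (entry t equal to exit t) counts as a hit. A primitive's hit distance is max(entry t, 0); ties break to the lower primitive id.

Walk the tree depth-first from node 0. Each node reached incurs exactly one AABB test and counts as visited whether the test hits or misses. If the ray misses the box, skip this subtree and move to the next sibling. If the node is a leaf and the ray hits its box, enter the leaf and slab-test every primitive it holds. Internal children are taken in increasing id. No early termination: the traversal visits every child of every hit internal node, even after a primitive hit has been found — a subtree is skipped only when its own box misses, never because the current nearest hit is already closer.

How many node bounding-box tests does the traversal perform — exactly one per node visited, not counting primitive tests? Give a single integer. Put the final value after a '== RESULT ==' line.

Traverse from the root:
N0 x:[-19/2,12] y:[-27,16] z:[-11,29] -> hit [-19/2,12], descend [4, 5, 7, 13]
  N4 x:[2,12] y:[2,16] z:[-9,18] -> hit [2,12], descend [1, 6]
    N1 x:[9,12] y:[2,8] z:[1,18] -> miss, prune
    N6 x:[2,11] y:[12,16] z:[-9,-3] -> miss, prune
  N5 x:[-8,-3/2] y:[1,16] z:[-1,29] -> miss, prune
  N7 x:[-19/2,15/2] y:[-27,-2] z:[15,27] -> miss, prune
  N13 x:[-15/2,0] y:[-21,-3] z:[-11,18] -> miss, prune

7 AABB tests over nodes [0, 4, 1, 6, 5, 7, 13]; 0 leaves entered; closest miss.

== RESULT ==
7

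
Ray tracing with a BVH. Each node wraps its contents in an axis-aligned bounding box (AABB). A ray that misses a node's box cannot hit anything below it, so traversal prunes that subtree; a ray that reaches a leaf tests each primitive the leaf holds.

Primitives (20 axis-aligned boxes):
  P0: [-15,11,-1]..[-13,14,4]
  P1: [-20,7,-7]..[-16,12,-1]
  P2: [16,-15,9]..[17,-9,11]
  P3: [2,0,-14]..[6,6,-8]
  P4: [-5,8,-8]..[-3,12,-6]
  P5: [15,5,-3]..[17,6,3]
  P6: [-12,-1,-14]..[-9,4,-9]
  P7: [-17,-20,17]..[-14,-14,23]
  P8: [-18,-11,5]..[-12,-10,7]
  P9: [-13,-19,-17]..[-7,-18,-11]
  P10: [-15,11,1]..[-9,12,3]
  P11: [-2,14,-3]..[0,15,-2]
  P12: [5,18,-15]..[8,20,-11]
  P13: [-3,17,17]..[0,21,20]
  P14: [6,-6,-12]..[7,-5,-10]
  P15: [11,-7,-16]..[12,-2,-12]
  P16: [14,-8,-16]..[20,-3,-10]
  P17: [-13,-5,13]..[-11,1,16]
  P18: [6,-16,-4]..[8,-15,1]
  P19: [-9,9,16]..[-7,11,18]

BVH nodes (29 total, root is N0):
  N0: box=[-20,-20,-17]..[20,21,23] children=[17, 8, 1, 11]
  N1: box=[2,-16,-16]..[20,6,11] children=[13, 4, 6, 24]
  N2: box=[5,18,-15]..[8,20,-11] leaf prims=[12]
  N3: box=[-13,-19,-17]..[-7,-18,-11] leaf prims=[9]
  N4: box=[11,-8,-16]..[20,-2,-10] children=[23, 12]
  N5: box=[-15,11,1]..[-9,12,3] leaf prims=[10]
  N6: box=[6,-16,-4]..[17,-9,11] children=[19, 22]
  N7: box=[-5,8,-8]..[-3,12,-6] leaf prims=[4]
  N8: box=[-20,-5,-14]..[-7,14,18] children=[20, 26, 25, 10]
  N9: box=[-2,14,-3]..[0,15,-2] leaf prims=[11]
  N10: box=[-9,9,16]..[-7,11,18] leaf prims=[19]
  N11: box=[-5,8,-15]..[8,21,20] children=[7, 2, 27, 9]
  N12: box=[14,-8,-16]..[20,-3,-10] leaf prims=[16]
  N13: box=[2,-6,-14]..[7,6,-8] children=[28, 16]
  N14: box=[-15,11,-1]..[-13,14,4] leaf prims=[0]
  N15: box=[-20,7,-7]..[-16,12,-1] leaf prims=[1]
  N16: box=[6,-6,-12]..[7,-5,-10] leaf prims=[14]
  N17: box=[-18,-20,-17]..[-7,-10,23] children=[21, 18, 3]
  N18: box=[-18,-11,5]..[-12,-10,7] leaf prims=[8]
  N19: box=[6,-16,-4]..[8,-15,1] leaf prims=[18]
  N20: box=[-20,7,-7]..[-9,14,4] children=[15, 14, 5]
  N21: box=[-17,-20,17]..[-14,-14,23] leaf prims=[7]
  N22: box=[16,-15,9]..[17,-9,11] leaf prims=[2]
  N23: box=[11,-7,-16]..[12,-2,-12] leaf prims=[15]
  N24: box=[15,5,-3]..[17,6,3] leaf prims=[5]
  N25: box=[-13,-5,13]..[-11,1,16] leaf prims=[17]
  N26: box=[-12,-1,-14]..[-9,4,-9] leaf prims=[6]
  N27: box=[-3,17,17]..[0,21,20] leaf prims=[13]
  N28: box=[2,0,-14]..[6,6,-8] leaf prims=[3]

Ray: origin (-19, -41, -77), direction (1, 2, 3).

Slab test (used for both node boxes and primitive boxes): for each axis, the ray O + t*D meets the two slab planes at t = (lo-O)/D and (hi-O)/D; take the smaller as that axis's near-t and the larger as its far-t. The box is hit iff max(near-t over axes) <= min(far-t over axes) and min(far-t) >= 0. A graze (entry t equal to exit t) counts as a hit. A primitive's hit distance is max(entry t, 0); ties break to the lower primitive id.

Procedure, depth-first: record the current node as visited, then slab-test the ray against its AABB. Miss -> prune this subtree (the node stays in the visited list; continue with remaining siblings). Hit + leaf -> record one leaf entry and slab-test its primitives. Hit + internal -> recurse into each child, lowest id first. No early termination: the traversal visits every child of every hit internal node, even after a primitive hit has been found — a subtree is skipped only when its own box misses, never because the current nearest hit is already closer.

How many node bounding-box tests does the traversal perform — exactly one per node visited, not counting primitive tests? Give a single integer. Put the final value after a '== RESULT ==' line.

Trace the traversal:
N0 x:[-1,39] y:[21/2,31] z:[20,100/3] -> hit [20,31], descend [1, 8, 11, 17]
  N1 x:[21,39] y:[25/2,47/2] z:[61/3,88/3] -> hit [21,47/2], descend [4, 6, 13, 24]
    N4 x:[30,39] y:[33/2,39/2] z:[61/3,67/3] -> miss, prune
    N6 x:[25,36] y:[25/2,16] z:[73/3,88/3] -> miss, prune
    N13 x:[21,26] y:[35/2,47/2] z:[21,23] -> hit [21,23], descend [16, 28]
      N16 x:[25,26] y:[35/2,18] z:[65/3,67/3] -> miss, prune
      N28 x:[21,25] y:[41/2,47/2] z:[21,23] -> hit [21,23] leaf, test {P3@t=21}
    N24 x:[34,36] y:[23,47/2] z:[74/3,80/3] -> miss, prune
  N8 x:[-1,12] y:[18,55/2] z:[21,95/3] -> miss, prune
  N11 x:[14,27] y:[49/2,31] z:[62/3,97/3] -> hit [49/2,27], descend [2, 7, 9, 27]
    N2 x:[24,27] y:[59/2,61/2] z:[62/3,22] -> miss, prune
    N7 x:[14,16] y:[49/2,53/2] z:[23,71/3] -> miss, prune
    N9 x:[17,19] y:[55/2,28] z:[74/3,25] -> miss, prune
    N27 x:[16,19] y:[29,31] z:[94/3,97/3] -> miss, prune
  N17 x:[1,12] y:[21/2,31/2] z:[20,100/3] -> miss, prune

order=[0, 1, 4, 6, 13, 16, 28, 24, 8, 11, 2, 7, 9, 27, 17]  |boxes|=15  |leaves|=1  hit=P3

== RESULT ==
15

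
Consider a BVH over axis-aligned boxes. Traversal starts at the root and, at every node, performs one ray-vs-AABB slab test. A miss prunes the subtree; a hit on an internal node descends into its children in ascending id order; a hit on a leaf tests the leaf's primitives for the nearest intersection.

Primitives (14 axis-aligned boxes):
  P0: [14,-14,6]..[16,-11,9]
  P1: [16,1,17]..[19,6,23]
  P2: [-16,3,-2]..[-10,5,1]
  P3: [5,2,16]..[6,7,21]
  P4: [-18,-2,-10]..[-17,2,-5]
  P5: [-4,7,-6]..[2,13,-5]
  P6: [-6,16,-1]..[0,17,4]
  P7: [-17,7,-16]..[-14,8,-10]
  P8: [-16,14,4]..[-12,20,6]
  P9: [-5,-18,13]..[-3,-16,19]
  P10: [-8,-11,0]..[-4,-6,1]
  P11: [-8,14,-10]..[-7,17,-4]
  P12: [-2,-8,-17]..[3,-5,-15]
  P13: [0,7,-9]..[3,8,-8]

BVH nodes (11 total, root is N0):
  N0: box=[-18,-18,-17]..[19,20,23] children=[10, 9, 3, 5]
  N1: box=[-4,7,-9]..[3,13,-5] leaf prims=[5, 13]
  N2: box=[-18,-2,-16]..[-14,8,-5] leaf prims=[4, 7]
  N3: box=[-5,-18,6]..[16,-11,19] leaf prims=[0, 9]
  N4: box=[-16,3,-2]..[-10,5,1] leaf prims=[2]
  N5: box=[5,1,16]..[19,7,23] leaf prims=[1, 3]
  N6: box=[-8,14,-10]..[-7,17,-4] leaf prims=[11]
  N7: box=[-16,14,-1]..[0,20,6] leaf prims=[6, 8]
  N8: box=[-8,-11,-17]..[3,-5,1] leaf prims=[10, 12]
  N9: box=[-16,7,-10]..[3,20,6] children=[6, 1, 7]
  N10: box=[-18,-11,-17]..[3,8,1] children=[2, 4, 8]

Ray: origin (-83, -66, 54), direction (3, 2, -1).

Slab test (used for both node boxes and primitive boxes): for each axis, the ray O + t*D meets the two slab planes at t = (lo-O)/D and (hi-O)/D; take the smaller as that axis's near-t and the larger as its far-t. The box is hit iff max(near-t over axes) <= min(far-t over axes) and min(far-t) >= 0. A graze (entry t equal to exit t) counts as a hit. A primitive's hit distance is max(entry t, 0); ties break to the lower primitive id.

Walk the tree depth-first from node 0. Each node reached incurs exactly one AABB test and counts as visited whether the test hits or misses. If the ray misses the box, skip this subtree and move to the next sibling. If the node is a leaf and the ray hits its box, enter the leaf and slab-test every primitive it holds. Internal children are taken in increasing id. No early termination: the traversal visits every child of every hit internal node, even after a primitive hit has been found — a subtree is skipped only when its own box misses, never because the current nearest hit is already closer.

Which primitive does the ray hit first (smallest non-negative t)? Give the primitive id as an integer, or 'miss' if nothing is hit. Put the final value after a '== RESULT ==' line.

Traverse from the root:
N0 x:[65/3,34] y:[24,43] z:[31,71] -> hit [31,34], descend [3, 5, 9, 10]
  N3 x:[26,33] y:[24,55/2] z:[35,48] -> miss, prune
  N5 x:[88/3,34] y:[67/2,73/2] z:[31,38] -> hit [67/2,34] leaf, test {P1@t=67/2, P3(miss)}
  N9 x:[67/3,86/3] y:[73/2,43] z:[48,64] -> miss, prune
  N10 x:[65/3,86/3] y:[55/2,37] z:[53,71] -> miss, prune

5 AABB tests over nodes [0, 3, 5, 9, 10]; 1 leaf entered; closest P1.

== RESULT ==
1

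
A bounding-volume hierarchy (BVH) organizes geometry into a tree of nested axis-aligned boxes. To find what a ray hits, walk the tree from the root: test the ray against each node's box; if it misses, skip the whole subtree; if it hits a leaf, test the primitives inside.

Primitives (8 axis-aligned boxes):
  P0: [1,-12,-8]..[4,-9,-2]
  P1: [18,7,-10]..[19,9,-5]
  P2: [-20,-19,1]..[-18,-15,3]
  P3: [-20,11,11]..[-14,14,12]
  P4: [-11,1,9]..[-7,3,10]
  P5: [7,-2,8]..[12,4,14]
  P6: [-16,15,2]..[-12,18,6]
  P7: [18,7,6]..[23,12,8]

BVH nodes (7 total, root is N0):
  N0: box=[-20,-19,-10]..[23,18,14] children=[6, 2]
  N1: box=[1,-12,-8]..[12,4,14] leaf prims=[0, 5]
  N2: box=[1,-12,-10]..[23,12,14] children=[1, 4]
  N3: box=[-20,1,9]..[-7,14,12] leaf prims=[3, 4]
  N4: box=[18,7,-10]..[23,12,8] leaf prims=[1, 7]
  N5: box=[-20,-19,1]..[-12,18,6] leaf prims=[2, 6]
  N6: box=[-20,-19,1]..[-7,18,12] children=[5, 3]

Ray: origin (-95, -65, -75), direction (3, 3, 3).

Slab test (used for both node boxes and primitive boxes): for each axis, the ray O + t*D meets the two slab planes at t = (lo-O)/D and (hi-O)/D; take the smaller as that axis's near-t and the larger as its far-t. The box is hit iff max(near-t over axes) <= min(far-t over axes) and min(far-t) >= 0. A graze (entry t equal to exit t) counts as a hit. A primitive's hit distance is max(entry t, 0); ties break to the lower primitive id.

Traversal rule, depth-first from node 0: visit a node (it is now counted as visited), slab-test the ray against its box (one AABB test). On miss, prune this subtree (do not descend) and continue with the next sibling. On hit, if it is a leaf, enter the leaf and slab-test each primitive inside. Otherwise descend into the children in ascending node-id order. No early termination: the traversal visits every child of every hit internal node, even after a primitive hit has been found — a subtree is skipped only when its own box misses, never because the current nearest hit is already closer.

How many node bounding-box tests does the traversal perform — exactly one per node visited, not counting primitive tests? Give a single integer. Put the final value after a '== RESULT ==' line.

Walk:
N0 x:[25,118/3] y:[46/3,83/3] z:[65/3,89/3] -> hit [25,83/3], descend [2, 6]
  N2 x:[32,118/3] y:[53/3,77/3] z:[65/3,89/3] -> miss, prune
  N6 x:[25,88/3] y:[46/3,83/3] z:[76/3,29] -> hit [76/3,83/3], descend [3, 5]
    N3 x:[25,88/3] y:[22,79/3] z:[28,29] -> miss, prune
    N5 x:[25,83/3] y:[46/3,83/3] z:[76/3,27] -> hit [76/3,27] leaf, test {P2(miss), P6@t=80/3}

5 AABB tests over nodes [0, 2, 6, 3, 5]; 1 leaf entered; closest P6.

== RESULT ==
5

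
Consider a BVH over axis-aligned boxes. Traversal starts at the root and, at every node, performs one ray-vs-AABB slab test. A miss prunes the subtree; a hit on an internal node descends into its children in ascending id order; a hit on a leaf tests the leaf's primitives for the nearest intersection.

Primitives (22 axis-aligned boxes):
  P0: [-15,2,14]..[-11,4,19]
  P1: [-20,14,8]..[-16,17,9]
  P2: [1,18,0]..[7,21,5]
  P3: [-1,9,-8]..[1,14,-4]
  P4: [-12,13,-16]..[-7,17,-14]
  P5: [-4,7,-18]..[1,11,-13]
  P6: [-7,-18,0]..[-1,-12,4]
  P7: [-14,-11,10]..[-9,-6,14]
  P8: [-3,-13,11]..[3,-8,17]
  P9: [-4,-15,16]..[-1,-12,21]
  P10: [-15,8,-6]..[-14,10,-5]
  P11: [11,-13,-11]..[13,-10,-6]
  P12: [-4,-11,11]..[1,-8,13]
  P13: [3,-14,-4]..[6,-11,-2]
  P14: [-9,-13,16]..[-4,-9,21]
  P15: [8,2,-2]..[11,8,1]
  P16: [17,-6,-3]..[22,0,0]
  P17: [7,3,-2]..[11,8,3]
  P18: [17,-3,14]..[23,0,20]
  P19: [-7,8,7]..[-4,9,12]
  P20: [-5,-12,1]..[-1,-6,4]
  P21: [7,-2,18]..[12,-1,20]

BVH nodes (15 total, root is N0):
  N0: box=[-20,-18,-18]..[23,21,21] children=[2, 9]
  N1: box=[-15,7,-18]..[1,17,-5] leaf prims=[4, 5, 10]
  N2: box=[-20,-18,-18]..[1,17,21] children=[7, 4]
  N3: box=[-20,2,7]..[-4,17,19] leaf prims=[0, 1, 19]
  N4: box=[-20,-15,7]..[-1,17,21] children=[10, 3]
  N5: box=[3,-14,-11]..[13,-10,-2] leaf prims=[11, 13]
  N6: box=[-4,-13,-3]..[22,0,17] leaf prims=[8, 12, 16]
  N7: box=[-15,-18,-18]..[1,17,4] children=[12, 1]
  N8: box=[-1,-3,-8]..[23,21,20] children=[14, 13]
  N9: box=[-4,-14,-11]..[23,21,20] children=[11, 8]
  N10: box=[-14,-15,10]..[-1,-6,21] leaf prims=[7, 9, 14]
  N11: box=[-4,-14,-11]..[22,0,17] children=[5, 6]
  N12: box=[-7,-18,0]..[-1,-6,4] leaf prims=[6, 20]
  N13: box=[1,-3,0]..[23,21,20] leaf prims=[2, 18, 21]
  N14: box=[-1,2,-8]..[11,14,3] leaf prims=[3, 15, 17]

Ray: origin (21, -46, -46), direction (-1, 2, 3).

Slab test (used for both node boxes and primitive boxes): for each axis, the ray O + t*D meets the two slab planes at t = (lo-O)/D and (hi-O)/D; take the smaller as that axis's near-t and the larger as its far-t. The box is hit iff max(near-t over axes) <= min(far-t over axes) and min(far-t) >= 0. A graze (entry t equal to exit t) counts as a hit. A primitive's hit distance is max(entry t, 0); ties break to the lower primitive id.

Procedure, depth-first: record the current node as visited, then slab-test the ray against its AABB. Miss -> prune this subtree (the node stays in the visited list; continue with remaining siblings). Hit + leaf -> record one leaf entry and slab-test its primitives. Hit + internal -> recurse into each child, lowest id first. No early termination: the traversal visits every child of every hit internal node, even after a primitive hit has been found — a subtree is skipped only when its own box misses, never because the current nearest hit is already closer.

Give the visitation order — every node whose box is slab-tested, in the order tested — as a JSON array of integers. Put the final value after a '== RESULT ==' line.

Traverse from the root:
N0 x:[-2,41] y:[14,67/2] z:[28/3,67/3] -> hit [14,67/3], descend [2, 9]
  N2 x:[20,41] y:[14,63/2] z:[28/3,67/3] -> hit [20,67/3], descend [4, 7]
    N4 x:[22,41] y:[31/2,63/2] z:[53/3,67/3] -> hit [22,67/3], descend [3, 10]
      N3 x:[25,41] y:[24,63/2] z:[53/3,65/3] -> miss, prune
      N10 x:[22,35] y:[31/2,20] z:[56/3,67/3] -> miss, prune
    N7 x:[20,36] y:[14,63/2] z:[28/3,50/3] -> miss, prune
  N9 x:[-2,25] y:[16,67/2] z:[35/3,22] -> hit [16,22], descend [8, 11]
    N8 x:[-2,22] y:[43/2,67/2] z:[38/3,22] -> hit [43/2,22], descend [13, 14]
      N13 x:[-2,20] y:[43/2,67/2] z:[46/3,22] -> miss, prune
      N14 x:[10,22] y:[24,30] z:[38/3,49/3] -> miss, prune
    N11 x:[-1,25] y:[16,23] z:[35/3,21] -> hit [16,21], descend [5, 6]
      N5 x:[8,18] y:[16,18] z:[35/3,44/3] -> miss, prune
      N6 x:[-1,25] y:[33/2,23] z:[43/3,21] -> hit [33/2,21] leaf, test {P8@t=19, P12(miss), P16(miss)}

order=[0, 2, 4, 3, 10, 7, 9, 8, 13, 14, 11, 5, 6]  |boxes|=13  |leaves|=1  hit=P8

== RESULT ==
[0, 2, 4, 3, 10, 7, 9, 8, 13, 14, 11, 5, 6]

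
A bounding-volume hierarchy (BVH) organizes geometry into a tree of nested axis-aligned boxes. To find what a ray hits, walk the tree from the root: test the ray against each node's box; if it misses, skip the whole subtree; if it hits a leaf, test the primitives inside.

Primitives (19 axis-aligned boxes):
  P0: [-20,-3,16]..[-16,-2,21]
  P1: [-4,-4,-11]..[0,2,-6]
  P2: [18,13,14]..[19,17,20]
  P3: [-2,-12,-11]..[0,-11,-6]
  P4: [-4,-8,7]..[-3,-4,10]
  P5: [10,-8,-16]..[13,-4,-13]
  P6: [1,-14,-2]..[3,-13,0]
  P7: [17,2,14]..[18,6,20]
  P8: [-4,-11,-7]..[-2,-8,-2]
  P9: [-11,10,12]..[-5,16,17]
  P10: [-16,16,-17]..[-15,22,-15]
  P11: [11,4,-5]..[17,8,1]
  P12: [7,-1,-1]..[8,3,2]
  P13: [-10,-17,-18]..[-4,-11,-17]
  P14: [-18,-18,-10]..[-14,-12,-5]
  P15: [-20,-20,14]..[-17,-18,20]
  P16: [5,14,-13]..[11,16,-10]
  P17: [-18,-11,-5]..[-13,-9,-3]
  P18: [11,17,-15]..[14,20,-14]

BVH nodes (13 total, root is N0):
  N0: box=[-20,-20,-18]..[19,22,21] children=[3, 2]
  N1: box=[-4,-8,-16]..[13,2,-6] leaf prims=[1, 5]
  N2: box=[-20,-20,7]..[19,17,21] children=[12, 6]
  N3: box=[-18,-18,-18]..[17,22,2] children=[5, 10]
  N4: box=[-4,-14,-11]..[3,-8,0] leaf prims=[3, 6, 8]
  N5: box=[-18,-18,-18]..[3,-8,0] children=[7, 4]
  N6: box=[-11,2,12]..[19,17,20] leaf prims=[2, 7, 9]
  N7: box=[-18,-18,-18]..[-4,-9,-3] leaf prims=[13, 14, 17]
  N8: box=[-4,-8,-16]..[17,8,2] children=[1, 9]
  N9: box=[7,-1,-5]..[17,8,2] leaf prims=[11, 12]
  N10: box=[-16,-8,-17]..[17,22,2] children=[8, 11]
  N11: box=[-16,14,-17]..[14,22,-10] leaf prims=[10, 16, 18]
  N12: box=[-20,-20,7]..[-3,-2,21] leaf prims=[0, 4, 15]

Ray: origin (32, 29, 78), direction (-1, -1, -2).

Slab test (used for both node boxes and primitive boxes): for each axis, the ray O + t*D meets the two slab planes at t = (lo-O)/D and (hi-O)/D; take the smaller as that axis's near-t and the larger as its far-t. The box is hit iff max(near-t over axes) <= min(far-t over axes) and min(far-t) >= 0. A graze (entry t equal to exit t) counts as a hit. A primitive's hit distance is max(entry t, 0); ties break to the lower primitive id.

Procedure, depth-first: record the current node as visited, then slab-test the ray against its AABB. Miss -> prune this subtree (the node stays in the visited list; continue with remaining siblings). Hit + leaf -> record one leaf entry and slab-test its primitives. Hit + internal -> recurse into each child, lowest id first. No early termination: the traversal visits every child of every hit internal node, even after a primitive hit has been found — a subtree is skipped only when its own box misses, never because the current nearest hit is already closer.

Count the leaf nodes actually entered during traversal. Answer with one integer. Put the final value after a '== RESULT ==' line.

Trace the traversal:
N0 x:[13,52] y:[7,49] z:[57/2,48] -> hit [57/2,48], descend [2, 3]
  N2 x:[13,52] y:[12,49] z:[57/2,71/2] -> hit [57/2,71/2], descend [6, 12]
    N6 x:[13,43] y:[12,27] z:[29,33] -> miss, prune
    N12 x:[35,52] y:[31,49] z:[57/2,71/2] -> hit [35,71/2] leaf, test {P0(miss), P4@t=35, P15(miss)}
  N3 x:[15,50] y:[7,47] z:[38,48] -> hit [38,47], descend [5, 10]
    N5 x:[29,50] y:[37,47] z:[39,48] -> hit [39,47], descend [4, 7]
      N4 x:[29,36] y:[37,43] z:[39,89/2] -> miss, prune
      N7 x:[36,50] y:[38,47] z:[81/2,48] -> hit [81/2,47] leaf, test {P13(miss), P14(miss), P17(miss)}
    N10 x:[15,48] y:[7,37] z:[38,95/2] -> miss, prune

Visited [0, 2, 6, 12, 3, 5, 4, 7, 10]. Tests: 9 box, 2 leaf. Nearest: P4.

== RESULT ==
2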